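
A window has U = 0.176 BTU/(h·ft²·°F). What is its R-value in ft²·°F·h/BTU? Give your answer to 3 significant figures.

5.68 ft²·°F·h/BTU

R = 1/U = 1/0.176 = 5.682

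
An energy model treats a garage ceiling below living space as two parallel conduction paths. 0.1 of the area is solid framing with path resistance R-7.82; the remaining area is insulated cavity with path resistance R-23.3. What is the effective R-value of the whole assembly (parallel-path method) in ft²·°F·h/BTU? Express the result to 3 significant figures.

19.4 ft²·°F·h/BTU

U_eff = 0.9/23.3 + 0.1/7.82 = 0.03863 + 0.01279 = 0.05141
R_eff = 1/U_eff = 19.45 ft²·°F·h/BTU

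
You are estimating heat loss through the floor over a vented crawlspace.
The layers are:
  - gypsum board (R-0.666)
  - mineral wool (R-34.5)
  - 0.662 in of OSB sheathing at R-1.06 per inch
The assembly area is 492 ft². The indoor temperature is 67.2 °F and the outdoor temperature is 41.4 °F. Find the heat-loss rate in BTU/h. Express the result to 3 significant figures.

0.662 × 1.06 = 0.7017
R_total = 0.666 + 34.5 + 0.7017 = 35.87 ft²·°F·h/BTU
Q = A·ΔT/R = 492 × (67.2 − 41.4) / 35.87 = 353.9 BTU/h

354 BTU/h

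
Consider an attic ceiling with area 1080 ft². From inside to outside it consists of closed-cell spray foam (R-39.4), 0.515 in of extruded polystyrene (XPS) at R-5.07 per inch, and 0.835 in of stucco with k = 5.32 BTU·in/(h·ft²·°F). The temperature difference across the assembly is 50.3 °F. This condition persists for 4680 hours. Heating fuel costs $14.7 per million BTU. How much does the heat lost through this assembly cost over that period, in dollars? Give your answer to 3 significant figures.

88.6 dollars

0.515 × 5.07 = 2.611
0.835/5.32 = 0.157
R_total = 39.4 + 2.611 + 0.157 = 42.17 ft²·°F·h/BTU
Q = 1080 × 50.3 / 42.17 = 1288 BTU/h
E = 1288 × 4680 = 6029000 BTU
Cost = 6029000/10⁶ × 14.7 = $88.63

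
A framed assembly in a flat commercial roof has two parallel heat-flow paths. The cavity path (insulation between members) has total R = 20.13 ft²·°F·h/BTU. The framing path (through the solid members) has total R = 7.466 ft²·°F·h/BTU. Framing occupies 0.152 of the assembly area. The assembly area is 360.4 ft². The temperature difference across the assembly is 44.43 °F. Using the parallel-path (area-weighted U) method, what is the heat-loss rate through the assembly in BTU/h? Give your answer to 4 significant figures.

1001 BTU/h

U_eff = 0.848/20.13 + 0.152/7.466 = 0.042126 + 0.020359 = 0.062485
R_eff = 1/U_eff = 16.004 ft²·°F·h/BTU
Q = 360.4 × 44.43 / 16.004 = 1000.5 BTU/h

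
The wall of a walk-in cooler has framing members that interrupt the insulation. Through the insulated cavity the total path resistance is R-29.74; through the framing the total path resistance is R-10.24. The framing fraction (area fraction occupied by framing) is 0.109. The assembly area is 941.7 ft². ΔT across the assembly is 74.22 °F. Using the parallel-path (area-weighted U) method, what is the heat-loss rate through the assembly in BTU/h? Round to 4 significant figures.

U_eff = 0.891/29.74 + 0.109/10.24 = 0.02996 + 0.010645 = 0.040604
R_eff = 1/U_eff = 24.628 ft²·°F·h/BTU
Q = 941.7 × 74.22 / 24.628 = 2837.9 BTU/h

2838 BTU/h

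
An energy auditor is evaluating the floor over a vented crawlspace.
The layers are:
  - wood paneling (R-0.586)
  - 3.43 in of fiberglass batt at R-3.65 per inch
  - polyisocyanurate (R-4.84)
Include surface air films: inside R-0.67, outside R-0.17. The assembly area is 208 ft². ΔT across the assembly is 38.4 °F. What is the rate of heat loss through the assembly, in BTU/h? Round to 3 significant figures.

425 BTU/h

3.43 × 3.65 = 12.52
R_total = 0.67 + 0.586 + 12.52 + 4.84 + 0.17 = 18.79 ft²·°F·h/BTU
Q = A·ΔT/R = 208 × 38.4 / 18.79 = 425.2 BTU/h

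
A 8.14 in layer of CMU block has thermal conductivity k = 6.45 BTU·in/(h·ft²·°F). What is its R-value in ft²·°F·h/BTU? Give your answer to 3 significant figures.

1.26 ft²·°F·h/BTU

R = L/k = 8.14/6.45 = 1.262 ft²·°F·h/BTU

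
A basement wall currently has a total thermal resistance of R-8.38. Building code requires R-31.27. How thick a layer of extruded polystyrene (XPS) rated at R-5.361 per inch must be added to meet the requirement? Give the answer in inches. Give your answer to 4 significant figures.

4.270 in

ΔR = 31.27 − 8.38 = 22.89 ft²·°F·h/BTU
L = ΔR / (R/in) = 22.89/5.361 = 4.2697 in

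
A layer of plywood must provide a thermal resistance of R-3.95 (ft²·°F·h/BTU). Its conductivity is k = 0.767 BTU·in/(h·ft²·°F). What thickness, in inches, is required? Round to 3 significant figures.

3.03 in

L = R × k = 3.95 × 0.767 = 3.03 in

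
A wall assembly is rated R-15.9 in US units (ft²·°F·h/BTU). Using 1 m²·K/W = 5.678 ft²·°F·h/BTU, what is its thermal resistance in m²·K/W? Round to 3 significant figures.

2.80 m²·K/W

R_SI = 15.9/5.678 = 2.8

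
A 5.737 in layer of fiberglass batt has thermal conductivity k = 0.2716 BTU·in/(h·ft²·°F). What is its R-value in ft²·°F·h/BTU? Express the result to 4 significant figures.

R = L/k = 5.737/0.2716 = 21.123 ft²·°F·h/BTU

21.12 ft²·°F·h/BTU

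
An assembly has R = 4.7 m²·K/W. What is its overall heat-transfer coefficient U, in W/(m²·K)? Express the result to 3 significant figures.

0.213 W/(m²·K)

U = 1/R = 1/4.7 = 0.2128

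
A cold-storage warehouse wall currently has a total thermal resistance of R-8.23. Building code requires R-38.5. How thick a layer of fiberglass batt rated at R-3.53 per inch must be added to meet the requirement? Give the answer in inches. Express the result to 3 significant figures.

ΔR = 38.5 − 8.23 = 30.27 ft²·°F·h/BTU
L = ΔR / (R/in) = 30.27/3.53 = 8.575 in

8.58 in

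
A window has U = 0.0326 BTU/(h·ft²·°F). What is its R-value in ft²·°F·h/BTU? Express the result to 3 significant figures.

30.7 ft²·°F·h/BTU

R = 1/U = 1/0.0326 = 30.67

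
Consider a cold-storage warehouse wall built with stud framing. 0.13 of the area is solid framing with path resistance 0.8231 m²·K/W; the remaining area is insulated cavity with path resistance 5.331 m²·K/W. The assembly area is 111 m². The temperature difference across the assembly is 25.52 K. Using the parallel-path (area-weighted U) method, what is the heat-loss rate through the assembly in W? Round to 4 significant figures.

U_eff = 0.87/5.331 + 0.13/0.8231 = 0.1632 + 0.15794 = 0.32114
R_eff = 1/U_eff = 3.1139 m²·K/W
Q = 111 × 25.52 / 3.1139 = 909.69 W

909.7 W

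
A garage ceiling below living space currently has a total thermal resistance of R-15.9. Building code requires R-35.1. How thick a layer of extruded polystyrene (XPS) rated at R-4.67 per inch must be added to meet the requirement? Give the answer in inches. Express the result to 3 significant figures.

4.11 in

ΔR = 35.1 − 15.9 = 19.2 ft²·°F·h/BTU
L = ΔR / (R/in) = 19.2/4.67 = 4.111 in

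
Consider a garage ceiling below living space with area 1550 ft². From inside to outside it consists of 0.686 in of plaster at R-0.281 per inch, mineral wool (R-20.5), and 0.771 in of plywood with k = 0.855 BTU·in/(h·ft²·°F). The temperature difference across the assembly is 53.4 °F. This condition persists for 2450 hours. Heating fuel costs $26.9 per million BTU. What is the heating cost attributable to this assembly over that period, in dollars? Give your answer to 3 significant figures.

253 dollars

0.686 × 0.281 = 0.1928
0.771/0.855 = 0.9018
R_total = 0.1928 + 20.5 + 0.9018 = 21.59 ft²·°F·h/BTU
Q = 1550 × 53.4 / 21.59 = 3833 BTU/h
E = 3833 × 2450 = 9391000 BTU
Cost = 9391000/10⁶ × 26.9 = $252.6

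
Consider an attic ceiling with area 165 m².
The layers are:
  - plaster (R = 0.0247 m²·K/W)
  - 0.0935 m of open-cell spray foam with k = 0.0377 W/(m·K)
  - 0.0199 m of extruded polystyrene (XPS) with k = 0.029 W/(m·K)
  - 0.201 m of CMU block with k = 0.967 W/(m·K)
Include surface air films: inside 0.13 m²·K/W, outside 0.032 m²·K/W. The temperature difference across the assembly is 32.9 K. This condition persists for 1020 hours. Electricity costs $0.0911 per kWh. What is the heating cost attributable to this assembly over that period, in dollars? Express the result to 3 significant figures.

0.0935/0.0377 = 2.48
0.0199/0.029 = 0.6862
0.201/0.967 = 0.2079
R_total = 0.13 + 0.0247 + 2.48 + 0.6862 + 0.2079 + 0.032 = 3.561 m²·K/W
Q = 165 × 32.9 / 3.561 = 1524 W
E = 1524 W × 1020 h / 1000 = 1555 kWh
Cost = 1555 × 0.0911 = $141.7

142 dollars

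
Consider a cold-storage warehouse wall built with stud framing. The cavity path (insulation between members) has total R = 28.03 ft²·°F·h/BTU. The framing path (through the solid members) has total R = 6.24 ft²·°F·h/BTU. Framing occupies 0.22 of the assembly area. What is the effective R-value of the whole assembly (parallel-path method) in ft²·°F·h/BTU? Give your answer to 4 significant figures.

15.85 ft²·°F·h/BTU

U_eff = 0.78/28.03 + 0.22/6.24 = 0.027827 + 0.035256 = 0.063084
R_eff = 1/U_eff = 15.852 ft²·°F·h/BTU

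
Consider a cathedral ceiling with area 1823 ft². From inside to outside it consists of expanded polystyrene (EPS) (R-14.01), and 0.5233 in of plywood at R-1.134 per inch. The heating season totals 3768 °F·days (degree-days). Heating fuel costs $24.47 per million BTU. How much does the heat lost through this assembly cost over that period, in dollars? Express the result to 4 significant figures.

276.2 dollars

0.5233 × 1.134 = 0.59342
R_total = 14.01 + 0.59342 = 14.603 ft²·°F·h/BTU
E = A × HDD × 24 / R = 1823 × 3768 × 24 / 14.603 = 11289000 BTU
Cost = 11289000/10⁶ × 24.47 = $276.24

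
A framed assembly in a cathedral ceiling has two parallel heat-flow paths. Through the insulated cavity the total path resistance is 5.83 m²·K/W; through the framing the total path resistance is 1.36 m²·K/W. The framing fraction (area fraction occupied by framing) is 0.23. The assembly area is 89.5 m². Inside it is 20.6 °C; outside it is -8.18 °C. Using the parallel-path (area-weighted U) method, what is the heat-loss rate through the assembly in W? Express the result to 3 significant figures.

776 W

U_eff = 0.77/5.83 + 0.23/1.36 = 0.1321 + 0.1691 = 0.3012
R_eff = 1/U_eff = 3.32 m²·K/W
Q = 89.5 × (20.6 − (-8.18)) / 3.32 = 775.8 W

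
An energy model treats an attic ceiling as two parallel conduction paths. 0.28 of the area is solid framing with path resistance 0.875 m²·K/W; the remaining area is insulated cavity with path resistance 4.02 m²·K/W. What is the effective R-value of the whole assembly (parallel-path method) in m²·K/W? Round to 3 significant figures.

U_eff = 0.72/4.02 + 0.28/0.875 = 0.1791 + 0.32 = 0.4991
R_eff = 1/U_eff = 2.004 m²·K/W

2.00 m²·K/W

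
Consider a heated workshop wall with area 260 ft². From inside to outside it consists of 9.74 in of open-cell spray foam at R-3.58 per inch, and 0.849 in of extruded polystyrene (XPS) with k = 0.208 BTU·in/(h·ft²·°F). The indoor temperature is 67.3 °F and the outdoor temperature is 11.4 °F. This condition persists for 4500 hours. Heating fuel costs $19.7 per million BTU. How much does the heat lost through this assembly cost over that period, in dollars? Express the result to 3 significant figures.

33.1 dollars

9.74 × 3.58 = 34.87
0.849/0.208 = 4.082
R_total = 34.87 + 4.082 = 38.95 ft²·°F·h/BTU
Q = 260 × (67.3 − 11.4) / 38.95 = 373.1 BTU/h
E = 373.1 × 4500 = 1679000 BTU
Cost = 1679000/10⁶ × 19.7 = $33.08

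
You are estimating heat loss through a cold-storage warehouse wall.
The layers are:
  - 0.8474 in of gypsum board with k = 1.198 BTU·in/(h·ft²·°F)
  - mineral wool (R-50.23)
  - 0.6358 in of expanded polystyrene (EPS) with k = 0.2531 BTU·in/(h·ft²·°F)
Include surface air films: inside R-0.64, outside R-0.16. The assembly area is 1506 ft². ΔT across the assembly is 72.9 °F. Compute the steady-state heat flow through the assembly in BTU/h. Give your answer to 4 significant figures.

2024 BTU/h

0.8474/1.198 = 0.70735
0.6358/0.2531 = 2.5121
R_total = 0.64 + 0.70735 + 50.23 + 2.5121 + 0.16 = 54.249 ft²·°F·h/BTU
Q = A·ΔT/R = 1506 × 72.9 / 54.249 = 2023.8 BTU/h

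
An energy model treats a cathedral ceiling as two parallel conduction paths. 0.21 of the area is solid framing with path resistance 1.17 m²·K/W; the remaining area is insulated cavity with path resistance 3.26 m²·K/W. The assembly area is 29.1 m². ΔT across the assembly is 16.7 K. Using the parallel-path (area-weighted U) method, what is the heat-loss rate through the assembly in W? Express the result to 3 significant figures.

205 W

U_eff = 0.79/3.26 + 0.21/1.17 = 0.2423 + 0.1795 = 0.4218
R_eff = 1/U_eff = 2.371 m²·K/W
Q = 29.1 × 16.7 / 2.371 = 205 W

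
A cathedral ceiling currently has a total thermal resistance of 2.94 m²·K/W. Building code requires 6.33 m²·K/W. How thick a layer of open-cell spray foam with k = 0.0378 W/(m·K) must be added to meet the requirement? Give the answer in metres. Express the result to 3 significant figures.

0.128 m

ΔR = 6.33 − 2.94 = 3.39 m²·K/W
L = ΔR × k = 3.39 × 0.0378 = 0.1281 m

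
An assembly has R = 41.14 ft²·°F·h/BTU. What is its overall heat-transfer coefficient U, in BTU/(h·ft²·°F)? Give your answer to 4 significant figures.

0.02431 BTU/(h·ft²·°F)

U = 1/R = 1/41.14 = 0.024307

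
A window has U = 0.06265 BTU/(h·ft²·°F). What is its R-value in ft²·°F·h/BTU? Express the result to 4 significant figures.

R = 1/U = 1/0.06265 = 15.962

15.96 ft²·°F·h/BTU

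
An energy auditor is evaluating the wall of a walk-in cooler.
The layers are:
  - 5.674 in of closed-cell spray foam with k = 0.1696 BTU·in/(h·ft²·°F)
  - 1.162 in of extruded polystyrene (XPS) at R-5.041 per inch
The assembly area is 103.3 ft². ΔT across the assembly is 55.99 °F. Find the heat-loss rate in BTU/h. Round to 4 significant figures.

147.1 BTU/h

5.674/0.1696 = 33.455
1.162 × 5.041 = 5.8576
R_total = 33.455 + 5.8576 = 39.313 ft²·°F·h/BTU
Q = A·ΔT/R = 103.3 × 55.99 / 39.313 = 147.12 BTU/h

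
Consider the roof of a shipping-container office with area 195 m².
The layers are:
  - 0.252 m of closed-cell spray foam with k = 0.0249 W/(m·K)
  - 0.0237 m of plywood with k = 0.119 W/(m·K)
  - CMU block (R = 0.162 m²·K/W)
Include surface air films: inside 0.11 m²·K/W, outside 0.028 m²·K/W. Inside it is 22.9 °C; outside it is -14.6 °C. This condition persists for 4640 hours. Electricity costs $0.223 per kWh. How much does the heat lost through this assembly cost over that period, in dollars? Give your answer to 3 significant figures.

0.252/0.0249 = 10.12
0.0237/0.119 = 0.1992
R_total = 0.11 + 10.12 + 0.1992 + 0.162 + 0.028 = 10.62 m²·K/W
Q = 195 × (22.9 − (-14.6)) / 10.62 = 688.6 W
E = 688.6 W × 4640 h / 1000 = 3195 kWh
Cost = 3195 × 0.223 = $712.5

712 dollars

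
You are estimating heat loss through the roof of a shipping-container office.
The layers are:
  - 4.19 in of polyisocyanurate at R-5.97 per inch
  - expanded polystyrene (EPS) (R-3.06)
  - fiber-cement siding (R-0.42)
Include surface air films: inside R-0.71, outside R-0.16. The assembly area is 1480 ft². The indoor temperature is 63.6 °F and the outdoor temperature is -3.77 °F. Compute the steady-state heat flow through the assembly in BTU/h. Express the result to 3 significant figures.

4.19 × 5.97 = 25.01
R_total = 0.71 + 25.01 + 3.06 + 0.42 + 0.16 = 29.36 ft²·°F·h/BTU
Q = A·ΔT/R = 1480 × (63.6 − (-3.77)) / 29.36 = 3396 BTU/h

3400 BTU/h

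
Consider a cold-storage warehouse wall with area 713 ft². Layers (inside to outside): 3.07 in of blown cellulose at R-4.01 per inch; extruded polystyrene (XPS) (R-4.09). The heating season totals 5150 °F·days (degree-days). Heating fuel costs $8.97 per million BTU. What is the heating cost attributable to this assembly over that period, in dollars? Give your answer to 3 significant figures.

3.07 × 4.01 = 12.31
R_total = 12.31 + 4.09 = 16.4 ft²·°F·h/BTU
E = A × HDD × 24 / R = 713 × 5150 × 24 / 16.4 = 5373000 BTU
Cost = 5373000/10⁶ × 8.97 = $48.2

48.2 dollars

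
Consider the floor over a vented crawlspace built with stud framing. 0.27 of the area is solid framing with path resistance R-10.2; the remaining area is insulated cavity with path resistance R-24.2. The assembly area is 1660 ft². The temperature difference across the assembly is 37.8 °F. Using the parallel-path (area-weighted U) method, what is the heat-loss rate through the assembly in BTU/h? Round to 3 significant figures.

3550 BTU/h

U_eff = 0.73/24.2 + 0.27/10.2 = 0.03017 + 0.02647 = 0.05664
R_eff = 1/U_eff = 17.66 ft²·°F·h/BTU
Q = 1660 × 37.8 / 17.66 = 3554 BTU/h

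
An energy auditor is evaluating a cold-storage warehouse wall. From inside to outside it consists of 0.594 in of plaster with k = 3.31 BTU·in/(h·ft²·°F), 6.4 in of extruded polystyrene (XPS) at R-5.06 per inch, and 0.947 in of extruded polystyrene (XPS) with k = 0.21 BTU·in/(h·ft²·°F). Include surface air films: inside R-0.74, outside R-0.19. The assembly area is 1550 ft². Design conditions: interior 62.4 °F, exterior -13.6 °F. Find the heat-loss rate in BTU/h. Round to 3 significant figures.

0.594/3.31 = 0.1795
6.4 × 5.06 = 32.38
0.947/0.21 = 4.51
R_total = 0.74 + 0.1795 + 32.38 + 4.51 + 0.19 = 38 ft²·°F·h/BTU
Q = A·ΔT/R = 1550 × (62.4 − (-13.6)) / 38 = 3100 BTU/h

3100 BTU/h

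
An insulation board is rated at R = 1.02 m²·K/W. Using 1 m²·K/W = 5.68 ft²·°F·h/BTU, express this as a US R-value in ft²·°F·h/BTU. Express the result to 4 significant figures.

R_US = 1.02 × 5.68 = 5.7936

5.794 ft²·°F·h/BTU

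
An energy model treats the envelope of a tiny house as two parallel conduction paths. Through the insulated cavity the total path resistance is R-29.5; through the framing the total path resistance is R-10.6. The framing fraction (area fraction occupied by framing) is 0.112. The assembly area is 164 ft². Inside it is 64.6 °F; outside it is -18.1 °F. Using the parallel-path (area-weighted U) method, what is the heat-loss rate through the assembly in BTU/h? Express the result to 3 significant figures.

U_eff = 0.888/29.5 + 0.112/10.6 = 0.0301 + 0.01057 = 0.04067
R_eff = 1/U_eff = 24.59 ft²·°F·h/BTU
Q = 164 × (64.6 − (-18.1)) / 24.59 = 551.6 BTU/h

552 BTU/h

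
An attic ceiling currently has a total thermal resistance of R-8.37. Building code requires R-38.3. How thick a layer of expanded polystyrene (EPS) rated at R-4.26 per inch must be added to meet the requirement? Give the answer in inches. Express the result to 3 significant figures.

ΔR = 38.3 − 8.37 = 29.93 ft²·°F·h/BTU
L = ΔR / (R/in) = 29.93/4.26 = 7.026 in

7.03 in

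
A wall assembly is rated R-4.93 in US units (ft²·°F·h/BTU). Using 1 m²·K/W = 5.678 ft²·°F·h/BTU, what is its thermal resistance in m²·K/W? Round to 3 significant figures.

0.868 m²·K/W

R_SI = 4.93/5.678 = 0.8683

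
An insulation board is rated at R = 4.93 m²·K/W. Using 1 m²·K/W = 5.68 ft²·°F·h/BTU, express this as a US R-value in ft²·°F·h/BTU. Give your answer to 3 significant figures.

R_US = 4.93 × 5.68 = 28

28.0 ft²·°F·h/BTU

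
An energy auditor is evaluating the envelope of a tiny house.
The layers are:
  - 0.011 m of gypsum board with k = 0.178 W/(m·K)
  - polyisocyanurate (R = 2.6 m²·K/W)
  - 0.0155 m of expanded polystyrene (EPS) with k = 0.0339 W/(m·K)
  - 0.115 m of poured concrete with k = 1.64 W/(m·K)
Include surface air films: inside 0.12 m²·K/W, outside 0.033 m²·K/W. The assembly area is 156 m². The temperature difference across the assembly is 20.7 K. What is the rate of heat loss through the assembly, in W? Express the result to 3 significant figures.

966 W

0.011/0.178 = 0.0618
0.0155/0.0339 = 0.4572
0.115/1.64 = 0.07012
R_total = 0.12 + 0.0618 + 2.6 + 0.4572 + 0.07012 + 0.033 = 3.342 m²·K/W
Q = A·ΔT/R = 156 × 20.7 / 3.342 = 966.2 W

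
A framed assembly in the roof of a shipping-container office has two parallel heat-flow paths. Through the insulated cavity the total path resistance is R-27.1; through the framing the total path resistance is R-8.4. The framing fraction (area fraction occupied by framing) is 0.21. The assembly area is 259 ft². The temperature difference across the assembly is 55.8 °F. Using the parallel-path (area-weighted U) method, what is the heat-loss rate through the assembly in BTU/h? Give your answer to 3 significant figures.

U_eff = 0.79/27.1 + 0.21/8.4 = 0.02915 + 0.025 = 0.05415
R_eff = 1/U_eff = 18.47 ft²·°F·h/BTU
Q = 259 × 55.8 / 18.47 = 782.6 BTU/h

783 BTU/h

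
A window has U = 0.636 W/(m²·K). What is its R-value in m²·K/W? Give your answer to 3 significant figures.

R = 1/U = 1/0.636 = 1.572

1.57 m²·K/W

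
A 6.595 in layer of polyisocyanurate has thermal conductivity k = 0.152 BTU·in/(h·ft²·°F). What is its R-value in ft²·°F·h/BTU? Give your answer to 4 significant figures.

43.39 ft²·°F·h/BTU

R = L/k = 6.595/0.152 = 43.388 ft²·°F·h/BTU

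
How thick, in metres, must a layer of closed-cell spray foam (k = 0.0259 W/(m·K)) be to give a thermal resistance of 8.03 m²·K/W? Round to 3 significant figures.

L = R·k = 8.03 × 0.0259 = 0.208 m

0.208 m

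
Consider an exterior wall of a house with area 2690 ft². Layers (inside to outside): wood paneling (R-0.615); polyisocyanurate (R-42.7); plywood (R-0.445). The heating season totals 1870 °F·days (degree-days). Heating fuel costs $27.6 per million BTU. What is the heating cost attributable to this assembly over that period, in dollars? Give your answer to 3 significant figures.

76.1 dollars

R_total = 0.615 + 42.7 + 0.445 = 43.76 ft²·°F·h/BTU
E = A × HDD × 24 / R = 2690 × 1870 × 24 / 43.76 = 2759000 BTU
Cost = 2759000/10⁶ × 27.6 = $76.14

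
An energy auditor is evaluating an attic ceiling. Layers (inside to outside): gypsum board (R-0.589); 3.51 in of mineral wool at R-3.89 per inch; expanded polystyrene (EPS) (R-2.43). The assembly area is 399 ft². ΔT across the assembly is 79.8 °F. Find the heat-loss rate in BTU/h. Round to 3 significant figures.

3.51 × 3.89 = 13.65
R_total = 0.589 + 13.65 + 2.43 = 16.67 ft²·°F·h/BTU
Q = A·ΔT/R = 399 × 79.8 / 16.67 = 1910 BTU/h

1910 BTU/h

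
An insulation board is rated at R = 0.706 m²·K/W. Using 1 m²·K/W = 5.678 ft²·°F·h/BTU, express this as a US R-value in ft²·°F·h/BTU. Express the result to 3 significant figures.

R_US = 0.706 × 5.678 = 4.009

4.01 ft²·°F·h/BTU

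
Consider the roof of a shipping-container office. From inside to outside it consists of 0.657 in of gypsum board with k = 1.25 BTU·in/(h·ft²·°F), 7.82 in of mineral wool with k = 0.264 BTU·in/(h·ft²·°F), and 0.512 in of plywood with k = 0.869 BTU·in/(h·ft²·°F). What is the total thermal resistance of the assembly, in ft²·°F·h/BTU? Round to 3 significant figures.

0.657/1.25 = 0.5256
7.82/0.264 = 29.62
0.512/0.869 = 0.5892
R_total = 0.5256 + 29.62 + 0.5892 = 30.74 ft²·°F·h/BTU

30.7 ft²·°F·h/BTU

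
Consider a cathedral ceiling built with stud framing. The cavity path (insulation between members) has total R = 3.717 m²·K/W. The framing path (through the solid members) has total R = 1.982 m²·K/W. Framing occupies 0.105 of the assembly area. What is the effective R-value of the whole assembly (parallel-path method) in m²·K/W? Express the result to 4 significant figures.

3.404 m²·K/W

U_eff = 0.895/3.717 + 0.105/1.982 = 0.24079 + 0.052977 = 0.29376
R_eff = 1/U_eff = 3.4041 m²·K/W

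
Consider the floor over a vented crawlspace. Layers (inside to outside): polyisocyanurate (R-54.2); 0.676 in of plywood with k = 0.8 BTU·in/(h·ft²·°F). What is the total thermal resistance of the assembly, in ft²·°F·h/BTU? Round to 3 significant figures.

55.0 ft²·°F·h/BTU

0.676/0.8 = 0.845
R_total = 54.2 + 0.845 = 55.05 ft²·°F·h/BTU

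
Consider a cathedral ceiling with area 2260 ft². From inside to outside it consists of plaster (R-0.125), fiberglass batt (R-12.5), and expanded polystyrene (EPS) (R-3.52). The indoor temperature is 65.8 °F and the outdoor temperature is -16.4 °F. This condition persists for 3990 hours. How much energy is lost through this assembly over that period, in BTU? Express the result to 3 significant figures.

45900000 BTU

R_total = 0.125 + 12.5 + 3.52 = 16.14 ft²·°F·h/BTU
Q = 2260 × (65.8 − (-16.4)) / 16.14 = 11510 BTU/h
E = 11510 × 3990 = 45910000 BTU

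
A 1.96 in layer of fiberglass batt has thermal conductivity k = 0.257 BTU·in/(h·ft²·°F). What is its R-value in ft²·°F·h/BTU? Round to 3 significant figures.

R = L/k = 1.96/0.257 = 7.626 ft²·°F·h/BTU

7.63 ft²·°F·h/BTU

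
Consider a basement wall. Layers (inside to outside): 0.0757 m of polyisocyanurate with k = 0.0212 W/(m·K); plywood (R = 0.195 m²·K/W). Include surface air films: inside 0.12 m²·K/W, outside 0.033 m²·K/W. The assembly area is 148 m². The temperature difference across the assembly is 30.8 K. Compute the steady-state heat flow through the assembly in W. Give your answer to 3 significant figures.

0.0757/0.0212 = 3.571
R_total = 0.12 + 3.571 + 0.195 + 0.033 = 3.919 m²·K/W
Q = A·ΔT/R = 148 × 30.8 / 3.919 = 1163 W

1160 W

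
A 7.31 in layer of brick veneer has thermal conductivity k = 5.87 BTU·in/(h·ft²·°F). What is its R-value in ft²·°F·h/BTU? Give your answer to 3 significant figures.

R = L/k = 7.31/5.87 = 1.245 ft²·°F·h/BTU

1.25 ft²·°F·h/BTU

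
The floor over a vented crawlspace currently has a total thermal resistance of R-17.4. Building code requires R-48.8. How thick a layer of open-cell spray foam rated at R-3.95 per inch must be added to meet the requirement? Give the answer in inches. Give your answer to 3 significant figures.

7.95 in

ΔR = 48.8 − 17.4 = 31.4 ft²·°F·h/BTU
L = ΔR / (R/in) = 31.4/3.95 = 7.949 in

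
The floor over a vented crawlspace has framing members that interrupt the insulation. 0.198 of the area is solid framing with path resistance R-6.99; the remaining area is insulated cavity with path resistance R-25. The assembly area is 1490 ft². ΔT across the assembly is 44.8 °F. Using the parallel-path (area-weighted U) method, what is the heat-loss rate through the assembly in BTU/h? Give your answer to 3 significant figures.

U_eff = 0.802/25 + 0.198/6.99 = 0.03208 + 0.02833 = 0.06041
R_eff = 1/U_eff = 16.55 ft²·°F·h/BTU
Q = 1490 × 44.8 / 16.55 = 4032 BTU/h

4030 BTU/h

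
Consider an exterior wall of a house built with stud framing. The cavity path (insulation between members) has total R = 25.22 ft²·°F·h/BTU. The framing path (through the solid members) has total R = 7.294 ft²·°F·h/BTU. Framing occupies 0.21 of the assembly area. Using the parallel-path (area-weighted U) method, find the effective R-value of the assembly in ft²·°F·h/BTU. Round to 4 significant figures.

16.63 ft²·°F·h/BTU

U_eff = 0.79/25.22 + 0.21/7.294 = 0.031324 + 0.028791 = 0.060115
R_eff = 1/U_eff = 16.635 ft²·°F·h/BTU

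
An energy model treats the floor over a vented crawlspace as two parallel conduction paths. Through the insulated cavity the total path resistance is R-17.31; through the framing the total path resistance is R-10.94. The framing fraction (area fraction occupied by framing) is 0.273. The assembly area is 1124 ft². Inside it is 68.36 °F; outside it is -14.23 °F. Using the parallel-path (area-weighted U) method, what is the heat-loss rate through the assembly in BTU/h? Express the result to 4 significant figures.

U_eff = 0.727/17.31 + 0.273/10.94 = 0.041999 + 0.024954 = 0.066953
R_eff = 1/U_eff = 14.936 ft²·°F·h/BTU
Q = 1124 × (68.36 − (-14.23)) / 14.936 = 6215.3 BTU/h

6215 BTU/h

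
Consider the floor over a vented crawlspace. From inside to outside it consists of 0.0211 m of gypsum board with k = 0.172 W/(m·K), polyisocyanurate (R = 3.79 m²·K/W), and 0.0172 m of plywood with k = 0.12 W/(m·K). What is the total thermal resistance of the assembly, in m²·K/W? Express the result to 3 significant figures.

0.0211/0.172 = 0.1227
0.0172/0.12 = 0.1433
R_total = 0.1227 + 3.79 + 0.1433 = 4.056 m²·K/W

4.06 m²·K/W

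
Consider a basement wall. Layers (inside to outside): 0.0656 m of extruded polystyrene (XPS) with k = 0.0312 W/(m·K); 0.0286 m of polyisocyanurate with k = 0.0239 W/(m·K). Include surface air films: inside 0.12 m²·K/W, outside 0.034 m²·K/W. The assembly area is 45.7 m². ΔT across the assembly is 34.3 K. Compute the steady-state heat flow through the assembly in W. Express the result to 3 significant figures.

0.0656/0.0312 = 2.103
0.0286/0.0239 = 1.197
R_total = 0.12 + 2.103 + 1.197 + 0.034 = 3.453 m²·K/W
Q = A·ΔT/R = 45.7 × 34.3 / 3.453 = 453.9 W

454 W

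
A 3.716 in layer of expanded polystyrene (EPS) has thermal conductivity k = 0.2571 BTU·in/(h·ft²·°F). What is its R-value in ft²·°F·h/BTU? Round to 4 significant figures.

14.45 ft²·°F·h/BTU

R = L/k = 3.716/0.2571 = 14.454 ft²·°F·h/BTU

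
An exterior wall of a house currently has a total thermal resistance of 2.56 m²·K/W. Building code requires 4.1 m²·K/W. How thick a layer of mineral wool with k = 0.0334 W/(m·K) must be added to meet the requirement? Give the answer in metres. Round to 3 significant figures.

0.0514 m

ΔR = 4.1 − 2.56 = 1.54 m²·K/W
L = ΔR × k = 1.54 × 0.0334 = 0.05144 m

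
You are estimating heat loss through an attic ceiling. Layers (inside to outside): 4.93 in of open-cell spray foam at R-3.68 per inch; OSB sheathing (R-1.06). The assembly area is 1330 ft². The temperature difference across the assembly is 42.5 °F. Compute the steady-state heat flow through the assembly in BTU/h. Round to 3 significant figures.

2940 BTU/h

4.93 × 3.68 = 18.14
R_total = 18.14 + 1.06 = 19.2 ft²·°F·h/BTU
Q = A·ΔT/R = 1330 × 42.5 / 19.2 = 2944 BTU/h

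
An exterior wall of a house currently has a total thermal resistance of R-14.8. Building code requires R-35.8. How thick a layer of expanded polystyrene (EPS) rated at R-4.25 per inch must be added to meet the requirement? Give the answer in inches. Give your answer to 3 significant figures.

4.94 in

ΔR = 35.8 − 14.8 = 21 ft²·°F·h/BTU
L = ΔR / (R/in) = 21/4.25 = 4.941 in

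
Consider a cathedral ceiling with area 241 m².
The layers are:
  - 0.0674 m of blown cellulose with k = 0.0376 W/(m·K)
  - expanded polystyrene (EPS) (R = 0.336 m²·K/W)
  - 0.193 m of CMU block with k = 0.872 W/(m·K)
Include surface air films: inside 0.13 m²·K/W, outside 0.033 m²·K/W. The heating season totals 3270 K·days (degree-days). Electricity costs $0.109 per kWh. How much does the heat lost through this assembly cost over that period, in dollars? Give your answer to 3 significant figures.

820 dollars

0.0674/0.0376 = 1.793
0.193/0.872 = 0.2213
R_total = 0.13 + 1.793 + 0.336 + 0.2213 + 0.033 = 2.513 m²·K/W
E = A × HDD × 24 / R / 1000 = 241 × 3270 × 24 / 2.513 / 1000 = 7527 kWh
Cost = 7527 × 0.109 = $820.4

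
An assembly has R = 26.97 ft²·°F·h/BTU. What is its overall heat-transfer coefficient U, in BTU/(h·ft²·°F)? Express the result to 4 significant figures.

0.03708 BTU/(h·ft²·°F)

U = 1/R = 1/26.97 = 0.037078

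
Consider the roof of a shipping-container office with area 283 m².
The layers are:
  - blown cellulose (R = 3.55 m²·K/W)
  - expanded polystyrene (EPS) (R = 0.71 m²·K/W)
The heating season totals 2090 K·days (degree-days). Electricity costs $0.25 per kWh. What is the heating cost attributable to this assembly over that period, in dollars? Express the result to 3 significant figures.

833 dollars

R_total = 3.55 + 0.71 = 4.26 m²·K/W
E = A × HDD × 24 / R / 1000 = 283 × 2090 × 24 / 4.26 / 1000 = 3332 kWh
Cost = 3332 × 0.25 = $833.1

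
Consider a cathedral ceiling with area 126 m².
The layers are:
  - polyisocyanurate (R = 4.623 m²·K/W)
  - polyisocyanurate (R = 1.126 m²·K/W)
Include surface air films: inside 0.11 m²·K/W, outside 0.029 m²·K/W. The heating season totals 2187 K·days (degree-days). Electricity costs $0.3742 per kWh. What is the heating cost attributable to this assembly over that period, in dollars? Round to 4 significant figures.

R_total = 0.11 + 4.623 + 1.126 + 0.029 = 5.888 m²·K/W
E = A × HDD × 24 / R / 1000 = 126 × 2187 × 24 / 5.888 / 1000 = 1123.2 kWh
Cost = 1123.2 × 0.3742 = $420.31

420.3 dollars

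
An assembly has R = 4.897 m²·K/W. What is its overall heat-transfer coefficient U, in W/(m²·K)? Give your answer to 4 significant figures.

U = 1/R = 1/4.897 = 0.20421

0.2042 W/(m²·K)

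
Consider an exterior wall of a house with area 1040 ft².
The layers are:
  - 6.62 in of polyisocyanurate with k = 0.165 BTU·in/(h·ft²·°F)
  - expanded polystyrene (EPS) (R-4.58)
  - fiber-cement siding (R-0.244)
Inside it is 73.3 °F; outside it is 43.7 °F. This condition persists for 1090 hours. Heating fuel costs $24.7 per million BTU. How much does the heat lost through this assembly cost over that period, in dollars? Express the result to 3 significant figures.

6.62/0.165 = 40.12
R_total = 40.12 + 4.58 + 0.244 = 44.95 ft²·°F·h/BTU
Q = 1040 × (73.3 − 43.7) / 44.95 = 684.9 BTU/h
E = 684.9 × 1090 = 746600 BTU
Cost = 746600/10⁶ × 24.7 = $18.44

18.4 dollars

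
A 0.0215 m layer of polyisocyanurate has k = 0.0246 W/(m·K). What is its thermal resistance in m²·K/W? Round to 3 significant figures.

R = L/k = 0.0215/0.0246 = 0.874 m²·K/W

0.874 m²·K/W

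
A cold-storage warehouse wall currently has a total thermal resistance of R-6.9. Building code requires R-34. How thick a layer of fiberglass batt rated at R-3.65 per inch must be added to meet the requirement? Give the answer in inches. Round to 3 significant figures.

7.42 in

ΔR = 34 − 6.9 = 27.1 ft²·°F·h/BTU
L = ΔR / (R/in) = 27.1/3.65 = 7.425 in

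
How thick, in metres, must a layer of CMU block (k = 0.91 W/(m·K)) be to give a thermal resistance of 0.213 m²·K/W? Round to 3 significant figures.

L = R·k = 0.213 × 0.91 = 0.1938 m

0.194 m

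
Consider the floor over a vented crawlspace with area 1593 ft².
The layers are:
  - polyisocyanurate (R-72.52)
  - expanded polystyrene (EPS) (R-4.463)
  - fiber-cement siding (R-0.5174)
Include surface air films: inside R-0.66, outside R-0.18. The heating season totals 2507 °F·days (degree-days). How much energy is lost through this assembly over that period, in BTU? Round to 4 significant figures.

1223000 BTU

R_total = 0.66 + 72.52 + 4.463 + 0.5174 + 0.18 = 78.34 ft²·°F·h/BTU
E = A × HDD × 24 / R = 1593 × 2507 × 24 / 78.34 = 1223500 BTU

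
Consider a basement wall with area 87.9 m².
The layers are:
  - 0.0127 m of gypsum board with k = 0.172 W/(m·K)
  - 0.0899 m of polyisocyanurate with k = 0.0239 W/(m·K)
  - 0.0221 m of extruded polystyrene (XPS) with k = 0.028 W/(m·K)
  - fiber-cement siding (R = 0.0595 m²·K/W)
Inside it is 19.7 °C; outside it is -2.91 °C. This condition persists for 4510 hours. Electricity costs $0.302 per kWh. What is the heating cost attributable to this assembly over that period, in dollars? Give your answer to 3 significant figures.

578 dollars

0.0127/0.172 = 0.07384
0.0899/0.0239 = 3.762
0.0221/0.028 = 0.7893
R_total = 0.07384 + 3.762 + 0.7893 + 0.0595 = 4.684 m²·K/W
Q = 87.9 × (19.7 − (-2.91)) / 4.684 = 424.3 W
E = 424.3 W × 4510 h / 1000 = 1914 kWh
Cost = 1914 × 0.302 = $577.9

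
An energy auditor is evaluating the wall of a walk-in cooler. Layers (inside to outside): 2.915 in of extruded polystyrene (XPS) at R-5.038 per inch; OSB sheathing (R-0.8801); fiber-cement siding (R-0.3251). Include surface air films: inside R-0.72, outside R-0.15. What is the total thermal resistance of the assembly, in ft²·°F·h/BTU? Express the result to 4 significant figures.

16.76 ft²·°F·h/BTU

2.915 × 5.038 = 14.686
R_total = 0.72 + 14.686 + 0.8801 + 0.3251 + 0.15 = 16.761 ft²·°F·h/BTU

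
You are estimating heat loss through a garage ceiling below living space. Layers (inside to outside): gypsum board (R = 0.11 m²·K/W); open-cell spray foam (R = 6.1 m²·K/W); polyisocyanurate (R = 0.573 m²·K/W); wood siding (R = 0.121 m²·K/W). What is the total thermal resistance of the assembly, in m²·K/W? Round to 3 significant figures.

R_total = 0.11 + 6.1 + 0.573 + 0.121 = 6.904 m²·K/W

6.90 m²·K/W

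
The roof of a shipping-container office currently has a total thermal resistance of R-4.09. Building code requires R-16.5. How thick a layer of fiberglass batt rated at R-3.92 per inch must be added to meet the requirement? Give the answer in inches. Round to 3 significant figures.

3.17 in

ΔR = 16.5 − 4.09 = 12.41 ft²·°F·h/BTU
L = ΔR / (R/in) = 12.41/3.92 = 3.166 in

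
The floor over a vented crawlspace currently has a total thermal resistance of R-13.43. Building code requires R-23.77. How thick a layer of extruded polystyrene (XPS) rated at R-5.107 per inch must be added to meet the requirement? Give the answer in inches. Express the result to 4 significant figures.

2.025 in

ΔR = 23.77 − 13.43 = 10.34 ft²·°F·h/BTU
L = ΔR / (R/in) = 10.34/5.107 = 2.0247 in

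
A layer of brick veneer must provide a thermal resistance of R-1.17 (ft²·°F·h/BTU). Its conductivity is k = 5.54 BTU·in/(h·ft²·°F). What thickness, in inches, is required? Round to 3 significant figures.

L = R × k = 1.17 × 5.54 = 6.482 in

6.48 in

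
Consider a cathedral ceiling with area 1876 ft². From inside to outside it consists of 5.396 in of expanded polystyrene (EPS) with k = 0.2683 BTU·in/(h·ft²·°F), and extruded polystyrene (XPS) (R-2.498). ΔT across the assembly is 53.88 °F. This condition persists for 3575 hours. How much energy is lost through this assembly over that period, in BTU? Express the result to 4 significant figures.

15980000 BTU

5.396/0.2683 = 20.112
R_total = 20.112 + 2.498 = 22.61 ft²·°F·h/BTU
Q = 1876 × 53.88 / 22.61 = 4470.6 BTU/h
E = 4470.6 × 3575 = 15982000 BTU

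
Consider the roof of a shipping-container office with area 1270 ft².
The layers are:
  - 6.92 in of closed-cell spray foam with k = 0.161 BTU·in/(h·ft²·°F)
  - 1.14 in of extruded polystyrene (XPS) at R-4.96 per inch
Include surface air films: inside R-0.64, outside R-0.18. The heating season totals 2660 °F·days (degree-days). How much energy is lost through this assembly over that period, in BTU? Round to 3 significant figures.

6.92/0.161 = 42.98
1.14 × 4.96 = 5.654
R_total = 0.64 + 42.98 + 5.654 + 0.18 = 49.46 ft²·°F·h/BTU
E = A × HDD × 24 / R = 1270 × 2660 × 24 / 49.46 = 1639000 BTU

1640000 BTU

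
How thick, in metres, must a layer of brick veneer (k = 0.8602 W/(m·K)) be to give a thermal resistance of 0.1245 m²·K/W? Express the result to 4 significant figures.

L = R·k = 0.1245 × 0.8602 = 0.10709 m

0.1071 m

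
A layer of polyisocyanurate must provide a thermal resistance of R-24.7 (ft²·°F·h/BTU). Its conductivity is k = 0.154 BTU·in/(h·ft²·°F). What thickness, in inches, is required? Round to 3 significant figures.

3.80 in

L = R × k = 24.7 × 0.154 = 3.804 in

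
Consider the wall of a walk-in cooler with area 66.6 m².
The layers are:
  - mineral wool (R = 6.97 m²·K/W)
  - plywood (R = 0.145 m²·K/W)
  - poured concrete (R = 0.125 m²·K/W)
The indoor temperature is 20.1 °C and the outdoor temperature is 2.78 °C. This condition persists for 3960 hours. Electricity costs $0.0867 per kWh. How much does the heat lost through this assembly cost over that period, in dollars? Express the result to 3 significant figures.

R_total = 6.97 + 0.145 + 0.125 = 7.24 m²·K/W
Q = 66.6 × (20.1 − 2.78) / 7.24 = 159.3 W
E = 159.3 W × 3960 h / 1000 = 630.9 kWh
Cost = 630.9 × 0.0867 = $54.7

54.7 dollars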